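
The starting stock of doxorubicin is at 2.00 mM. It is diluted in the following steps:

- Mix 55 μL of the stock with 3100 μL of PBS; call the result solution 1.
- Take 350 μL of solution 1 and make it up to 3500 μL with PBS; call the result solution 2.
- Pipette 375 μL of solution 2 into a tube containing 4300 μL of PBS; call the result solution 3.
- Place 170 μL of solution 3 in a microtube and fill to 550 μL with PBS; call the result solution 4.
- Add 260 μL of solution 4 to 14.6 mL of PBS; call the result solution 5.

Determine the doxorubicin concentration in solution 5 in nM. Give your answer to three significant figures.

Step 1: 55 μL + 3100 μL = 3155 μL total → factor 3155/55 = 57.364
Step 2: 350 μL brought to 3500 μL → factor 3500/350 = 10
Step 3: 375 μL + 4300 μL = 4675 μL total → factor 4675/375 = 12.467
Step 4: 170 μL brought to 550 μL → factor 550/170 = 3.2353
Step 5: 260 μL + 14.6 mL = 14860 μL total → factor 14860/260 = 57.154
Overall dilution factor = 57.364 × 10 × 12.467 × 3.2353 × 57.154 = 1.3223 × 10^6
Final = 2.00 mM / 1.3223 × 10^6 = 1.512 × 10^-6 mM = 1.51 nM

1.51 nM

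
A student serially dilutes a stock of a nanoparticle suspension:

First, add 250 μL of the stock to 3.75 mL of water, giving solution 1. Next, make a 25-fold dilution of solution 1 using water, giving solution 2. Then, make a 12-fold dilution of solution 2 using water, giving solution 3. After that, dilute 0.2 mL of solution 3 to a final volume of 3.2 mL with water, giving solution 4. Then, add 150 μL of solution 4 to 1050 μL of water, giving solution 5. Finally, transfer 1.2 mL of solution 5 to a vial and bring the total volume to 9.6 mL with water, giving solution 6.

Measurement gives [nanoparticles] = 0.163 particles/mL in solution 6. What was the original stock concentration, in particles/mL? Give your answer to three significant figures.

Step 1: 250 μL + 3.75 mL = 4000 μL total → factor 4000/250 = 16
Step 2: 25-fold → factor 25
Step 3: 12-fold → factor 12
Step 4: 0.2 mL brought to 3.2 mL → factor 3.2/0.2 = 16
Step 5: 150 μL + 1050 μL = 1200 μL total → factor 1200/150 = 8
Step 6: 1.2 mL brought to 9.6 mL → factor 9.6/1.2 = 8
Overall dilution factor = 16 × 25 × 12 × 16 × 8 × 8 = 4.9152 × 10^6
Stock = 0.163 particles/mL × 4.9152 × 10^6 = 8.01 × 10^5 particles/mL

8.01 × 10^5 particles/mL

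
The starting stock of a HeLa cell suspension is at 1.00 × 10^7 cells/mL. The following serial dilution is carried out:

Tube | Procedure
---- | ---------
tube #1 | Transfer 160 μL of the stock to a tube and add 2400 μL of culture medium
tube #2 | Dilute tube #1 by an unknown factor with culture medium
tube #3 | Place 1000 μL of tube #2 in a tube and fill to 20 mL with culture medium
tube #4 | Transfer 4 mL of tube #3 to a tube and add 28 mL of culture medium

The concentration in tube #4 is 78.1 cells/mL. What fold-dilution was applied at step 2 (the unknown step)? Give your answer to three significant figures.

Step 1: 160 μL + 2400 μL = 2560 μL total → factor 2560/160 = 16
Step 2: unknown factor x
Step 3: 1000 μL brought to 20 mL → factor 20000/1000 = 20
Step 4: 4 mL + 28 mL = 32 mL total → factor 32/4 = 8
Product of known-step factors = 2560
Overall factor = 1.00 × 10^7 cells/mL / (78.1 cells/mL) = 1.2804 × 10^5
x = 1.2804 × 10^5 / 2560 = 50.0

50.0-fold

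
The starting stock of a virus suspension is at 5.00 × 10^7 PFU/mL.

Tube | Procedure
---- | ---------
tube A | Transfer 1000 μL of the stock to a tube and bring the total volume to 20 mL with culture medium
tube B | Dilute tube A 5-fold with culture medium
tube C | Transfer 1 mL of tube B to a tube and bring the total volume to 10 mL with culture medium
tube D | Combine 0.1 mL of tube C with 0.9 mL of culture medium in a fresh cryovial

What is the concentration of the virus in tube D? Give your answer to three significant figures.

5.00 × 10^3 PFU/mL

Step 1: 1000 μL brought to 20 mL → factor 20000/1000 = 20
Step 2: 5-fold → factor 5
Step 3: 1 mL brought to 10 mL → factor 10/1 = 10
Step 4: 0.1 mL + 0.9 mL = 1 mL total → factor 1/0.1 = 10
Dilution factor through tube D = 20 × 5 × 10 × 10 = 10000
[tube D] = 5.00 × 10^7 PFU/mL / 10000 = 5.00 × 10^3 PFU/mL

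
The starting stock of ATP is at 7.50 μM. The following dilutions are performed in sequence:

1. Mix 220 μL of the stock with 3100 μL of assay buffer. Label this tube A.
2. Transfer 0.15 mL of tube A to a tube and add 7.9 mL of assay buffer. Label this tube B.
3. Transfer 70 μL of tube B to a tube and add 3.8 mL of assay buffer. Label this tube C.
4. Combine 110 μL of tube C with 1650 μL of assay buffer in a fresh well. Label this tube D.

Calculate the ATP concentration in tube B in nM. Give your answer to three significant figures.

9.26 nM

Step 1: 220 μL + 3100 μL = 3320 μL total → factor 3320/220 = 15.091
Step 2: 0.15 mL + 7.9 mL = 8.05 mL total → factor 8.05/0.15 = 53.667
Dilution factor through tube B = 15.091 × 53.667 = 809.88
[tube B] = 7.50 μM / 809.88 = 0.009261 μM = 9.26 nM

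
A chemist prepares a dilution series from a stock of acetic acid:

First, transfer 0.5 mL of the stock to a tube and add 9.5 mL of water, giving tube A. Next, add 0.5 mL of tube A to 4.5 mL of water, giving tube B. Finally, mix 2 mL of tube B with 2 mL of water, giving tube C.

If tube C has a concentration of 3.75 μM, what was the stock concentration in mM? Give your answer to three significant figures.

Step 1: 0.5 mL + 9.5 mL = 10 mL total → factor 10/0.5 = 20
Step 2: 0.5 mL + 4.5 mL = 5 mL total → factor 5/0.5 = 10
Step 3: 2 mL + 2 mL = 4 mL total → factor 4/2 = 2
Overall dilution factor = 20 × 10 × 2 = 400
Stock = 3.75 μM × 400 = 1500 μM = 1.50 mM

1.50 mM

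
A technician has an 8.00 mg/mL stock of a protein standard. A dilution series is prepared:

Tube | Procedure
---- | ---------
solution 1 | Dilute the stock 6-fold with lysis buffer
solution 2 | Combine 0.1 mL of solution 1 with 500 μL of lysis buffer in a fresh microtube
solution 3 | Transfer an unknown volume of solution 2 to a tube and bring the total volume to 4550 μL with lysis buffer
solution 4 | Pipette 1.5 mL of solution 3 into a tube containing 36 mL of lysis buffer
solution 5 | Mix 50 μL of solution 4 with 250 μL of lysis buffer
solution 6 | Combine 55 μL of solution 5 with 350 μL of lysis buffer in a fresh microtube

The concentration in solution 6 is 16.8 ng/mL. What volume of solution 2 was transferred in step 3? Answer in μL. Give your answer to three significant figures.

Step 1: 6-fold → factor 6
Step 2: 0.1 mL + 500 μL = 0.6 mL total → factor 0.6/0.1 = 6
Step 3: v brought to 4550 μL → factor = 4550 μL/v
Step 4: 1.5 mL + 36 mL = 37.5 mL total → factor 37.5/1.5 = 25
Step 5: 50 μL + 250 μL = 300 μL total → factor 300/50 = 6
Step 6: 55 μL + 350 μL = 405 μL total → factor 405/55 = 7.3636
Product of known-step factors = 39764
Overall factor = 8.00 mg/mL / (16.8 ng/mL) = 4.7619 × 10^5
Step-3 factor = 4.7619 × 10^5 / 39764 = 11.976
v = 4550 μL / 11.976 = 380 μL

380 μL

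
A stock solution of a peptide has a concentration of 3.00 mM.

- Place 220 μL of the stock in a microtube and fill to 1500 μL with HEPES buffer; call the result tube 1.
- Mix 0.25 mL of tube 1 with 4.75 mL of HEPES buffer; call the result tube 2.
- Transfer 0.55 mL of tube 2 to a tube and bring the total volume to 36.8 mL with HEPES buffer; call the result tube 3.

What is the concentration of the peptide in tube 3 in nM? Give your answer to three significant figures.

Step 1: 220 μL brought to 1500 μL → factor 1500/220 = 6.8182
Step 2: 0.25 mL + 4.75 mL = 5 mL total → factor 5/0.25 = 20
Step 3: 0.55 mL brought to 36.8 mL → factor 36.8/0.55 = 66.909
Overall dilution factor = 6.8182 × 20 × 66.909 = 9124
Final = 3.00 mM / 9124 = 0.0003288 mM = 329 nM

329 nM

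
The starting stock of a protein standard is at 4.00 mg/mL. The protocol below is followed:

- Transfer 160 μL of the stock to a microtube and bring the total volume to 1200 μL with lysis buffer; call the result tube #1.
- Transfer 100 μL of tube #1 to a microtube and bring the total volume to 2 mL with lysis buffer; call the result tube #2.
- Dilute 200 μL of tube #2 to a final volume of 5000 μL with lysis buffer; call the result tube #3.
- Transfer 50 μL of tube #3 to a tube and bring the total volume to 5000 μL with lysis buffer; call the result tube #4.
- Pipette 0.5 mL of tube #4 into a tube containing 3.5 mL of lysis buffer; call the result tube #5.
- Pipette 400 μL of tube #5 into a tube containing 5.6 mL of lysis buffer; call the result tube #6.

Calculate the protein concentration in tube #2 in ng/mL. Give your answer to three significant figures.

Step 1: 160 μL brought to 1200 μL → factor 1200/160 = 7.5
Step 2: 100 μL brought to 2 mL → factor 2000/100 = 20
Dilution factor through tube #2 = 7.5 × 20 = 150
[tube #2] = 4.00 mg/mL / 150 = 0.02667 mg/mL = 2.67 × 10^4 ng/mL

2.67 × 10^4 ng/mL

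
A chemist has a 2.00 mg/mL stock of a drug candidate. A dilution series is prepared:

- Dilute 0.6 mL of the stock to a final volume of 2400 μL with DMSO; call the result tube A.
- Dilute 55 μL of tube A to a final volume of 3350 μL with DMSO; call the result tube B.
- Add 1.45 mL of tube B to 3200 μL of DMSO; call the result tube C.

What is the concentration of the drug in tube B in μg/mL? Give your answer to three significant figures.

8.21 μg/mL

Step 1: 0.6 mL brought to 2400 μL → factor 2.4/0.6 = 4
Step 2: 55 μL brought to 3350 μL → factor 3350/55 = 60.909
Dilution factor through tube B = 4 × 60.909 = 243.64
[tube B] = 2.00 mg/mL / 243.64 = 0.008209 mg/mL = 8.21 μg/mL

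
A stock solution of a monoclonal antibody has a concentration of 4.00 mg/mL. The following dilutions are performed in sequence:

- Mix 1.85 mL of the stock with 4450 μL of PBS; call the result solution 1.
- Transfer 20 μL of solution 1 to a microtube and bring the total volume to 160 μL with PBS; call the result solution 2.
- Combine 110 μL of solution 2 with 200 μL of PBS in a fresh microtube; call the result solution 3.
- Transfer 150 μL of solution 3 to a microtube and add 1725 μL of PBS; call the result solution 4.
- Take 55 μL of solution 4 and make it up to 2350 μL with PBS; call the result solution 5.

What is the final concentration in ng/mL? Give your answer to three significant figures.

97.5 ng/mL

Step 1: 1.85 mL + 4450 μL = 6.3 mL total → factor 6.3/1.85 = 3.4054
Step 2: 20 μL brought to 160 μL → factor 160/20 = 8
Step 3: 110 μL + 200 μL = 310 μL total → factor 310/110 = 2.8182
Step 4: 150 μL + 1725 μL = 1875 μL total → factor 1875/150 = 12.5
Step 5: 55 μL brought to 2350 μL → factor 2350/55 = 42.727
Overall dilution factor = 3.4054 × 8 × 2.8182 × 12.5 × 42.727 = 41006
Final = 4.00 mg/mL / 41006 = 9.755 × 10^-5 mg/mL = 97.5 ng/mL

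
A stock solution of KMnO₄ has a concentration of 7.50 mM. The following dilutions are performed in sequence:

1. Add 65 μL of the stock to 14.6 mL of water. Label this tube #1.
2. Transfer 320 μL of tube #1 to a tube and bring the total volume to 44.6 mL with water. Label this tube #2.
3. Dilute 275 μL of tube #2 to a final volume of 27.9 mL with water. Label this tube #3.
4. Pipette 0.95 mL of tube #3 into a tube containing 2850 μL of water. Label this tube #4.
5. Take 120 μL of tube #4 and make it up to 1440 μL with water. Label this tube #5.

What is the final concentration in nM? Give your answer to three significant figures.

Step 1: 65 μL + 14.6 mL = 14665 μL total → factor 14665/65 = 225.62
Step 2: 320 μL brought to 44.6 mL → factor 44600/320 = 139.38
Step 3: 275 μL brought to 27.9 mL → factor 27900/275 = 101.45
Step 4: 0.95 mL + 2850 μL = 3.8 mL total → factor 3.8/0.95 = 4
Step 5: 120 μL brought to 1440 μL → factor 1440/120 = 12
Overall dilution factor = 225.62 × 139.38 × 101.45 × 4 × 12 = 1.5313 × 10^8
Final = 7.50 mM / 1.5313 × 10^8 = 4.898 × 10^-8 mM = 0.0490 nM

0.0490 nM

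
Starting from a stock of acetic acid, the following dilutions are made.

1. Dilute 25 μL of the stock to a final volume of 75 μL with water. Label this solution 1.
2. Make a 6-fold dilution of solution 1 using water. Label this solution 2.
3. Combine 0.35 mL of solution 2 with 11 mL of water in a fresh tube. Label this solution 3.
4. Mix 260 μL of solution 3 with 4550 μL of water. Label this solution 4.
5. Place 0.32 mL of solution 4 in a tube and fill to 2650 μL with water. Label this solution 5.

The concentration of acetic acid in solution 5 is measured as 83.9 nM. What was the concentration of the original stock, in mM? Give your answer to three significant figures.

7.50 mM

Step 1: 25 μL brought to 75 μL → factor 75/25 = 3
Step 2: 6-fold → factor 6
Step 3: 0.35 mL + 11 mL = 11.35 mL total → factor 11.35/0.35 = 32.429
Step 4: 260 μL + 4550 μL = 4810 μL total → factor 4810/260 = 18.5
Step 5: 0.32 mL brought to 2650 μL → factor 2.65/0.32 = 8.2812
Overall dilution factor = 3 × 6 × 32.429 × 18.5 × 8.2812 = 89427
Stock = 83.9 nM × 89427 = 7.503 × 10^6 nM = 7.50 mM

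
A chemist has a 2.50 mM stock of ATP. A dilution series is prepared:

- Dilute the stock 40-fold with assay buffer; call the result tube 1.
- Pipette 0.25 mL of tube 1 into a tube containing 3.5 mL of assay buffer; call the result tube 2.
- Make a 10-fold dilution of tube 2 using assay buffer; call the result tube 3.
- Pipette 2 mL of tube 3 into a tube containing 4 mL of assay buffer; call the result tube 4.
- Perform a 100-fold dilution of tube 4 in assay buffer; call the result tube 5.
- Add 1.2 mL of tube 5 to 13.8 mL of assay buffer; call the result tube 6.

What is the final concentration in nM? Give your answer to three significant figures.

0.111 nM

Step 1: 40-fold → factor 40
Step 2: 0.25 mL + 3.5 mL = 3.75 mL total → factor 3.75/0.25 = 15
Step 3: 10-fold → factor 10
Step 4: 2 mL + 4 mL = 6 mL total → factor 6/2 = 3
Step 5: 100-fold → factor 100
Step 6: 1.2 mL + 13.8 mL = 15 mL total → factor 15/1.2 = 12.5
Overall dilution factor = 40 × 15 × 10 × 3 × 100 × 12.5 = 2.25 × 10^7
Final = 2.50 mM / 2.25 × 10^7 = 1.111 × 10^-7 mM = 0.111 nM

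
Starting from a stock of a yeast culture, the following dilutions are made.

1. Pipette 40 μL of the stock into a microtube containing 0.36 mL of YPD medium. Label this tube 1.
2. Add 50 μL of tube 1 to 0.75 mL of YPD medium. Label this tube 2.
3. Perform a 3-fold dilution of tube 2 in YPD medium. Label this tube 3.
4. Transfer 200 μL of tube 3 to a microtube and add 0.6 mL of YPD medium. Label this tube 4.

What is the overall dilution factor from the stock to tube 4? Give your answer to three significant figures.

Step 1: 40 μL + 0.36 mL = 400 μL total → factor 400/40 = 10
Step 2: 50 μL + 0.75 mL = 800 μL total → factor 800/50 = 16
Step 3: 3-fold → factor 3
Step 4: 200 μL + 0.6 mL = 800 μL total → factor 800/200 = 4
Overall dilution factor = 10 × 16 × 3 × 4 = 1920

1.92 × 10^3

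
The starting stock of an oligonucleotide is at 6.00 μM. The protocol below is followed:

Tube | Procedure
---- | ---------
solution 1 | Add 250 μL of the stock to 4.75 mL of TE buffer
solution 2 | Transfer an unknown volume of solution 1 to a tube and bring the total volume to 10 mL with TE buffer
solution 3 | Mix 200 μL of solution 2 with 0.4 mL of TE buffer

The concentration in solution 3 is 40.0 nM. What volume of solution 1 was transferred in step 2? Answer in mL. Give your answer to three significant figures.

4.00 mL

Step 1: 250 μL + 4.75 mL = 5000 μL total → factor 5000/250 = 20
Step 2: v brought to 10 mL → factor = 10 mL/v
Step 3: 200 μL + 0.4 mL = 600 μL total → factor 600/200 = 3
Product of known-step factors = 60
Overall factor = 6.00 μM / (40.0 nM) = 150
Step-2 factor = 150 / 60 = 2.5
v = 10 mL / 2.5 = 4.00 mL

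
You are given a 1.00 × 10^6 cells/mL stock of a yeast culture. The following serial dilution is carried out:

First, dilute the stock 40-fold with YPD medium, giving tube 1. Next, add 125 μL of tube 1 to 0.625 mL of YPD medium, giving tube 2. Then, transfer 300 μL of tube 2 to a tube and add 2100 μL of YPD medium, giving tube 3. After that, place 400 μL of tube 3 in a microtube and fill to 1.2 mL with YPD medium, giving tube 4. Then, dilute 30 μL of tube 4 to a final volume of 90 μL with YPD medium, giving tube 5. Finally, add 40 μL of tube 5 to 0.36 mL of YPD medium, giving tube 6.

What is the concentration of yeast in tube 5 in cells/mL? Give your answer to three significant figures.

Step 1: 40-fold → factor 40
Step 2: 125 μL + 0.625 mL = 750 μL total → factor 750/125 = 6
Step 3: 300 μL + 2100 μL = 2400 μL total → factor 2400/300 = 8
Step 4: 400 μL brought to 1.2 mL → factor 1200/400 = 3
Step 5: 30 μL brought to 90 μL → factor 90/30 = 3
Dilution factor through tube 5 = 40 × 6 × 8 × 3 × 3 = 17280
[tube 5] = 1.00 × 10^6 cells/mL / 17280 = 57.9 cells/mL

57.9 cells/mL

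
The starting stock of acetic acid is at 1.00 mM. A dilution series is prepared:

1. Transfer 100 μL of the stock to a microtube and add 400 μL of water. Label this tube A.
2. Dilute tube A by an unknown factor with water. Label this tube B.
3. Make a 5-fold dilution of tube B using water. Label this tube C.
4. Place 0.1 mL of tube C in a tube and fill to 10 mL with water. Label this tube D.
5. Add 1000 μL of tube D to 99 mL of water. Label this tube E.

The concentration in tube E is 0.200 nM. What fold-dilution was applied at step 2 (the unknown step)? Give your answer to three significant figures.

20.0-fold

Step 1: 100 μL + 400 μL = 500 μL total → factor 500/100 = 5
Step 2: unknown factor x
Step 3: 5-fold → factor 5
Step 4: 0.1 mL brought to 10 mL → factor 10/0.1 = 100
Step 5: 1000 μL + 99 mL = 1 × 10^5 μL total → factor 1 × 10^5/1000 = 100
Product of known-step factors = 2.5 × 10^5
Overall factor = 1.00 mM / (0.200 nM) = 5 × 10^6
x = 5 × 10^6 / 2.5 × 10^5 = 20.0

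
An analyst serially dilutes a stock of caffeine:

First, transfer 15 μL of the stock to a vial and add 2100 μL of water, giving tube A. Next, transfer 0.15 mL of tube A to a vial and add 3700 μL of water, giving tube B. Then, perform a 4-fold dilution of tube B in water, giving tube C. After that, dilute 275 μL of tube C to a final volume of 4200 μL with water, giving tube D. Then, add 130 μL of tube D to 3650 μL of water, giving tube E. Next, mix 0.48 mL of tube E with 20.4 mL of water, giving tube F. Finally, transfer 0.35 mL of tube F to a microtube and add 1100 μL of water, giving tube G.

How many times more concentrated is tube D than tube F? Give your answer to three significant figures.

Step 1: 15 μL + 2100 μL = 2115 μL total → factor 2115/15 = 141
Step 2: 0.15 mL + 3700 μL = 3.85 mL total → factor 3.85/0.15 = 25.667
Step 3: 4-fold → factor 4
Step 4: 275 μL brought to 4200 μL → factor 4200/275 = 15.273
Step 5: 130 μL + 3650 μL = 3780 μL total → factor 3780/130 = 29.077
Step 6: 0.48 mL + 20.4 mL = 20.88 mL total → factor 20.88/0.48 = 43.5
Dilution factor to tube D = 2.2109 × 10^5; to tube F = 2.7964 × 10^8
[tube D]/[tube F] = (factor to tube F)/(factor to tube D) = 2.7964 × 10^8/2.2109 × 10^5 = 1.26 × 10^3

1.26 × 10^3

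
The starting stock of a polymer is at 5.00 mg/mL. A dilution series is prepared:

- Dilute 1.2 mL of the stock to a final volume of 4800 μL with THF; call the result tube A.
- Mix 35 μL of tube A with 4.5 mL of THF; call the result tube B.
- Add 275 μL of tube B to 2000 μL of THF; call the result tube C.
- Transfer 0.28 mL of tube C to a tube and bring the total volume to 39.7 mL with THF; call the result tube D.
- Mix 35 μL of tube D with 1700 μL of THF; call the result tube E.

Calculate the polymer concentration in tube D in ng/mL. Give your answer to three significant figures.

8.22 ng/mL

Step 1: 1.2 mL brought to 4800 μL → factor 4.8/1.2 = 4
Step 2: 35 μL + 4.5 mL = 4535 μL total → factor 4535/35 = 129.57
Step 3: 275 μL + 2000 μL = 2275 μL total → factor 2275/275 = 8.2727
Step 4: 0.28 mL brought to 39.7 mL → factor 39.7/0.28 = 141.79
Dilution factor through tube D = 4 × 129.57 × 8.2727 × 141.79 = 6.0793 × 10^5
[tube D] = 5.00 mg/mL / 6.0793 × 10^5 = 8.225 × 10^-6 mg/mL = 8.22 ng/mL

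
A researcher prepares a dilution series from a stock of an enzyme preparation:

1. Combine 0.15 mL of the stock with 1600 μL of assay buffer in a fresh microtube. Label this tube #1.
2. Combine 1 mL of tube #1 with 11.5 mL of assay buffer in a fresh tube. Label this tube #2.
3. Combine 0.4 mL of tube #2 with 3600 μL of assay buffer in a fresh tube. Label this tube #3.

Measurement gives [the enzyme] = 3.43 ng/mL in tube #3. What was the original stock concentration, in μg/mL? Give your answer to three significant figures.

5.00 μg/mL

Step 1: 0.15 mL + 1600 μL = 1.75 mL total → factor 1.75/0.15 = 11.667
Step 2: 1 mL + 11.5 mL = 12.5 mL total → factor 12.5/1 = 12.5
Step 3: 0.4 mL + 3600 μL = 4 mL total → factor 4/0.4 = 10
Overall dilution factor = 11.667 × 12.5 × 10 = 1458.3
Stock = 3.43 ng/mL × 1458.3 = 5002 ng/mL = 5.00 μg/mL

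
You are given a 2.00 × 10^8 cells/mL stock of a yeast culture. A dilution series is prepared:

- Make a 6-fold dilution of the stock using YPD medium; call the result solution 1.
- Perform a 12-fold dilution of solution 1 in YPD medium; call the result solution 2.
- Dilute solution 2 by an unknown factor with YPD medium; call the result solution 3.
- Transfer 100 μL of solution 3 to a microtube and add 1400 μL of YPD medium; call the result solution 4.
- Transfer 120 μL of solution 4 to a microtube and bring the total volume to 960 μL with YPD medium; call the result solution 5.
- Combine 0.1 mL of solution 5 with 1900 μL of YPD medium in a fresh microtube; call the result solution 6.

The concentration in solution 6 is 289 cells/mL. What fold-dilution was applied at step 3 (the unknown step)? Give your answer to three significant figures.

Step 1: 6-fold → factor 6
Step 2: 12-fold → factor 12
Step 3: unknown factor x
Step 4: 100 μL + 1400 μL = 1500 μL total → factor 1500/100 = 15
Step 5: 120 μL brought to 960 μL → factor 960/120 = 8
Step 6: 0.1 mL + 1900 μL = 2 mL total → factor 2/0.1 = 20
Product of known-step factors = 1.728 × 10^5
Overall factor = 2.00 × 10^8 cells/mL / (289 cells/mL) = 6.9204 × 10^5
x = 6.9204 × 10^5 / 1.728 × 10^5 = 4.00

4.00-fold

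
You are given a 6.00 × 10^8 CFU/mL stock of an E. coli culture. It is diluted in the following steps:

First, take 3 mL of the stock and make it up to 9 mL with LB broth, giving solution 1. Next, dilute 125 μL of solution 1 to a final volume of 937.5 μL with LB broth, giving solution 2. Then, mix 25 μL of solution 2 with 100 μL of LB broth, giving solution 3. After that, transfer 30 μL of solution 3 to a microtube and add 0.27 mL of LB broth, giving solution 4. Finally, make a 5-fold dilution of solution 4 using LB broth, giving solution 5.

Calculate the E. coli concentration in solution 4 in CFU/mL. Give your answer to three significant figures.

5.33 × 10^5 CFU/mL

Step 1: 3 mL brought to 9 mL → factor 9/3 = 3
Step 2: 125 μL brought to 937.5 μL → factor 937.5/125 = 7.5
Step 3: 25 μL + 100 μL = 125 μL total → factor 125/25 = 5
Step 4: 30 μL + 0.27 mL = 300 μL total → factor 300/30 = 10
Dilution factor through solution 4 = 3 × 7.5 × 5 × 10 = 1125
[solution 4] = 6.00 × 10^8 CFU/mL / 1125 = 5.33 × 10^5 CFU/mL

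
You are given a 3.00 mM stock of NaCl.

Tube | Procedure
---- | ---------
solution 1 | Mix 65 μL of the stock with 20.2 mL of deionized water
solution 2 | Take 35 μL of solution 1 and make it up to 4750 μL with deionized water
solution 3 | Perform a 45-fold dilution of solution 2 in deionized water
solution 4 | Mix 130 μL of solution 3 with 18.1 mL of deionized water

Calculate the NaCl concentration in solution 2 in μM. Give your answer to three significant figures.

0.0709 μM

Step 1: 65 μL + 20.2 mL = 20265 μL total → factor 20265/65 = 311.77
Step 2: 35 μL brought to 4750 μL → factor 4750/35 = 135.71
Dilution factor through solution 2 = 311.77 × 135.71 = 42312
[solution 2] = 3.00 mM / 42312 = 7.090 × 10^-5 mM = 0.0709 μM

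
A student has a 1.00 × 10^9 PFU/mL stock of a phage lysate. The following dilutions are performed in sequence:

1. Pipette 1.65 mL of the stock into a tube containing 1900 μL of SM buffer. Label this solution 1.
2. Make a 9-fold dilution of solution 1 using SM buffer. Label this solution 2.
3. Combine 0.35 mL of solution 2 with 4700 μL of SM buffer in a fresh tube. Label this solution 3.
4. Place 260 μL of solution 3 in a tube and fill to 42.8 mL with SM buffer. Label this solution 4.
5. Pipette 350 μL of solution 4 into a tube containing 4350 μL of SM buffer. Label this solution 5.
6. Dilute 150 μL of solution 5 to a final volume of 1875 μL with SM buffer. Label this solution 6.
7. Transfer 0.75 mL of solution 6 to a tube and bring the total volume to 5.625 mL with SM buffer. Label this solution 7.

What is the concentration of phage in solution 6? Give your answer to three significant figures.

Step 1: 1.65 mL + 1900 μL = 3.55 mL total → factor 3.55/1.65 = 2.1515
Step 2: 9-fold → factor 9
Step 3: 0.35 mL + 4700 μL = 5.05 mL total → factor 5.05/0.35 = 14.429
Step 4: 260 μL brought to 42.8 mL → factor 42800/260 = 164.62
Step 5: 350 μL + 4350 μL = 4700 μL total → factor 4700/350 = 13.429
Step 6: 150 μL brought to 1875 μL → factor 1875/150 = 12.5
Dilution factor through solution 6 = 2.1515 × 9 × 14.429 × 164.62 × 13.429 × 12.5 = 7.7201 × 10^6
[solution 6] = 1.00 × 10^9 PFU/mL / 7.7201 × 10^6 = 130 PFU/mL

130 PFU/mL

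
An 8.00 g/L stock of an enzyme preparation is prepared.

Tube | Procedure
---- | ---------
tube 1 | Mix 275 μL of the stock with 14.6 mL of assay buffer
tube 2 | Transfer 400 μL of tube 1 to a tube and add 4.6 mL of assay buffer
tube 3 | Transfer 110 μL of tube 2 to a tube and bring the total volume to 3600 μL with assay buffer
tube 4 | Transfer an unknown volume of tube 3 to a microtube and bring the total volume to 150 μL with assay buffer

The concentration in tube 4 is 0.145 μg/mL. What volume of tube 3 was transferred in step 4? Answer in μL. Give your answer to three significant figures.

60.2 μL

Step 1: 275 μL + 14.6 mL = 14875 μL total → factor 14875/275 = 54.091
Step 2: 400 μL + 4.6 mL = 5000 μL total → factor 5000/400 = 12.5
Step 3: 110 μL brought to 3600 μL → factor 3600/110 = 32.727
Step 4: v brought to 150 μL → factor = 150 μL/v
Product of known-step factors = 22128
Overall factor = 8.00 g/L / (0.145 μg/mL) = 55172
Step-4 factor = 55172 / 22128 = 2.4933
v = 150 μL / 2.4933 = 60.2 μL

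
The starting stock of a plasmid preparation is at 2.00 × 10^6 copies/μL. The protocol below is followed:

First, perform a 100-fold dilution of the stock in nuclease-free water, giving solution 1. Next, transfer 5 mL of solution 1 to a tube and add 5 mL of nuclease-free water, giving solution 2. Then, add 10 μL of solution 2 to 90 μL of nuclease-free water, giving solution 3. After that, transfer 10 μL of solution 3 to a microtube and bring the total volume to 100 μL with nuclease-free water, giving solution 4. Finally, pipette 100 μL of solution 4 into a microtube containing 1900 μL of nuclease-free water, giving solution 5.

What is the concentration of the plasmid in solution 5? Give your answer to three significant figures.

Step 1: 100-fold → factor 100
Step 2: 5 mL + 5 mL = 10 mL total → factor 10/5 = 2
Step 3: 10 μL + 90 μL = 100 μL total → factor 100/10 = 10
Step 4: 10 μL brought to 100 μL → factor 100/10 = 10
Step 5: 100 μL + 1900 μL = 2000 μL total → factor 2000/100 = 20
Overall dilution factor = 100 × 2 × 10 × 10 × 20 = 4 × 10^5
Final = 2.00 × 10^6 copies/μL / 4 × 10^5 = 5.00 copies/μL

5.00 copies/μL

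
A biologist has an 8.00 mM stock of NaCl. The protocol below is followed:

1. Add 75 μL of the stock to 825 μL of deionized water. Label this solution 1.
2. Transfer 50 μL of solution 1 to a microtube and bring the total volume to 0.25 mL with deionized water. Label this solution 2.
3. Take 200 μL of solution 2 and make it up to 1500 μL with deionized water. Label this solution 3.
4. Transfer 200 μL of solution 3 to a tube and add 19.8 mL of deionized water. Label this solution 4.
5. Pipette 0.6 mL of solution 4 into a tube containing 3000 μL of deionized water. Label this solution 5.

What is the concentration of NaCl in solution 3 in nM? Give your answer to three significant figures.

1.78 × 10^4 nM

Step 1: 75 μL + 825 μL = 900 μL total → factor 900/75 = 12
Step 2: 50 μL brought to 0.25 mL → factor 250/50 = 5
Step 3: 200 μL brought to 1500 μL → factor 1500/200 = 7.5
Dilution factor through solution 3 = 12 × 5 × 7.5 = 450
[solution 3] = 8.00 mM / 450 = 0.01778 mM = 1.78 × 10^4 nM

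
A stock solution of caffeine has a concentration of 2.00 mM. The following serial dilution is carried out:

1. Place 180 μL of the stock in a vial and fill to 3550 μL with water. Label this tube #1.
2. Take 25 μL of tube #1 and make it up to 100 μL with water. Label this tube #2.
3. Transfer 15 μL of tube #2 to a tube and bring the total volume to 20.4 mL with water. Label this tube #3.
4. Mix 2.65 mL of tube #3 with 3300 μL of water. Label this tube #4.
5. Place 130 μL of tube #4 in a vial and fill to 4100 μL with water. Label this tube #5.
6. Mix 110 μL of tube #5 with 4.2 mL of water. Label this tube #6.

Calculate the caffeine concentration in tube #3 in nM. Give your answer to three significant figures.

18.6 nM

Step 1: 180 μL brought to 3550 μL → factor 3550/180 = 19.722
Step 2: 25 μL brought to 100 μL → factor 100/25 = 4
Step 3: 15 μL brought to 20.4 mL → factor 20400/15 = 1360
Dilution factor through tube #3 = 19.722 × 4 × 1360 = 1.0729 × 10^5
[tube #3] = 2.00 mM / 1.0729 × 10^5 = 1.864 × 10^-5 mM = 18.6 nM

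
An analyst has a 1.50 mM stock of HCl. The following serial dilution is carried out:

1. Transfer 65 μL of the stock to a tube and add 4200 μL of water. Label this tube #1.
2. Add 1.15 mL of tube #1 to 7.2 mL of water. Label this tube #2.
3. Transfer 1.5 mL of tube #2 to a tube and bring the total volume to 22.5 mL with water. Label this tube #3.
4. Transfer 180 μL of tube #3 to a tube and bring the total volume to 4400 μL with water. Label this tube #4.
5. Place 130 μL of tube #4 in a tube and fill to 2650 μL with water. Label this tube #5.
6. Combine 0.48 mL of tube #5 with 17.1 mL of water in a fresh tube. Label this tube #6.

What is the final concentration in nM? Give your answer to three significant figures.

Step 1: 65 μL + 4200 μL = 4265 μL total → factor 4265/65 = 65.615
Step 2: 1.15 mL + 7.2 mL = 8.35 mL total → factor 8.35/1.15 = 7.2609
Step 3: 1.5 mL brought to 22.5 mL → factor 22.5/1.5 = 15
Step 4: 180 μL brought to 4400 μL → factor 4400/180 = 24.444
Step 5: 130 μL brought to 2650 μL → factor 2650/130 = 20.385
Step 6: 0.48 mL + 17.1 mL = 17.58 mL total → factor 17.58/0.48 = 36.625
Overall dilution factor = 65.615 × 7.2609 × 15 × 24.444 × 20.385 × 36.625 = 1.3042 × 10^8
Final = 1.50 mM / 1.3042 × 10^8 = 1.150 × 10^-8 mM = 0.0115 nM

0.0115 nM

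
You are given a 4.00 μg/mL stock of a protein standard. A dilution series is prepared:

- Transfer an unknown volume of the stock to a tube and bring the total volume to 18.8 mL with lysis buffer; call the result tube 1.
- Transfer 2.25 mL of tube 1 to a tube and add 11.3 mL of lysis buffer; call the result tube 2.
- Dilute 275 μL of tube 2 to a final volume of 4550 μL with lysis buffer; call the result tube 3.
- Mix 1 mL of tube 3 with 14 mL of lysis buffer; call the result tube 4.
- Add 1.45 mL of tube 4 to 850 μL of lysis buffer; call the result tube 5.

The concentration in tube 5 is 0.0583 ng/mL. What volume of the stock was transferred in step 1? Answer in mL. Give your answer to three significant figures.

0.650 mL

Step 1: v brought to 18.8 mL → factor = 18.8 mL/v
Step 2: 2.25 mL + 11.3 mL = 13.55 mL total → factor 13.55/2.25 = 6.0222
Step 3: 275 μL brought to 4550 μL → factor 4550/275 = 16.545
Step 4: 1 mL + 14 mL = 15 mL total → factor 15/1 = 15
Step 5: 1.45 mL + 850 μL = 2.3 mL total → factor 2.3/1.45 = 1.5862
Product of known-step factors = 2370.8
Overall factor = 4.00 μg/mL / (0.0583 ng/mL) = 68611
Step-1 factor = 68611 / 2370.8 = 28.94
v = 18.8 mL / 28.94 = 0.650 mL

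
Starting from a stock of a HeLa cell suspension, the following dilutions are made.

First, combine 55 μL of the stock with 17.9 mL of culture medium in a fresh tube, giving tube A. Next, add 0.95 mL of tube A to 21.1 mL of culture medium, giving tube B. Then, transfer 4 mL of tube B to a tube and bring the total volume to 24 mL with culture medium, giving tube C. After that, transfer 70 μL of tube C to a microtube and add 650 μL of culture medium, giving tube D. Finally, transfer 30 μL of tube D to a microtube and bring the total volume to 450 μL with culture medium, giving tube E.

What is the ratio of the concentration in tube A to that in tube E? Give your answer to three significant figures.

Step 1: 55 μL + 17.9 mL = 17955 μL total → factor 17955/55 = 326.45
Step 2: 0.95 mL + 21.1 mL = 22.05 mL total → factor 22.05/0.95 = 23.211
Step 3: 4 mL brought to 24 mL → factor 24/4 = 6
Step 4: 70 μL + 650 μL = 720 μL total → factor 720/70 = 10.286
Step 5: 30 μL brought to 450 μL → factor 450/30 = 15
Dilution factor to tube A = 326.45; to tube E = 7.0143 × 10^6
[tube A]/[tube E] = (factor to tube E)/(factor to tube A) = 7.0143 × 10^6/326.45 = 2.15 × 10^4

2.15 × 10^4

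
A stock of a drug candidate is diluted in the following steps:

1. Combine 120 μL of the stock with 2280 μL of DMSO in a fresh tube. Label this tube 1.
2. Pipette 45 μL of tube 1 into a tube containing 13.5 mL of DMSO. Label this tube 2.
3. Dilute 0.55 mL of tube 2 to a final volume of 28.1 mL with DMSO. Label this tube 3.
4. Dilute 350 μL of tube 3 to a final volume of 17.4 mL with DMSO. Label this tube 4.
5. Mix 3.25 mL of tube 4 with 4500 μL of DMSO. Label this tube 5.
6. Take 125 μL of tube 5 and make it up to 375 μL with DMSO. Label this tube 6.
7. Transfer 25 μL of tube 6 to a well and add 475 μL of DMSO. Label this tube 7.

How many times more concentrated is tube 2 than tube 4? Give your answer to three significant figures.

2.54 × 10^3

Step 1: 120 μL + 2280 μL = 2400 μL total → factor 2400/120 = 20
Step 2: 45 μL + 13.5 mL = 13545 μL total → factor 13545/45 = 301
Step 3: 0.55 mL brought to 28.1 mL → factor 28.1/0.55 = 51.091
Step 4: 350 μL brought to 17.4 mL → factor 17400/350 = 49.714
Dilution factor to tube 2 = 6020; to tube 4 = 1.529 × 10^7
[tube 2]/[tube 4] = (factor to tube 4)/(factor to tube 2) = 1.529 × 10^7/6020 = 2.54 × 10^3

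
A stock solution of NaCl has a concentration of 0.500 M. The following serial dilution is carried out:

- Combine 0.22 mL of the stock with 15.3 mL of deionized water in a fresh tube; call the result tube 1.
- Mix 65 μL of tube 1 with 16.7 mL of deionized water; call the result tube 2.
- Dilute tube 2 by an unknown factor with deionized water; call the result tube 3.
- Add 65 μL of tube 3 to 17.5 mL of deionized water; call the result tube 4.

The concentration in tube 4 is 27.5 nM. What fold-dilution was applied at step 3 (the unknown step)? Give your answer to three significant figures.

Step 1: 0.22 mL + 15.3 mL = 15.52 mL total → factor 15.52/0.22 = 70.545
Step 2: 65 μL + 16.7 mL = 16765 μL total → factor 16765/65 = 257.92
Step 3: unknown factor x
Step 4: 65 μL + 17.5 mL = 17565 μL total → factor 17565/65 = 270.23
Product of known-step factors = 4.9169 × 10^6
Overall factor = 0.500 M / (27.5 nM) = 1.8182 × 10^7
x = 1.8182 × 10^7 / 4.9169 × 10^6 = 3.70

3.70-fold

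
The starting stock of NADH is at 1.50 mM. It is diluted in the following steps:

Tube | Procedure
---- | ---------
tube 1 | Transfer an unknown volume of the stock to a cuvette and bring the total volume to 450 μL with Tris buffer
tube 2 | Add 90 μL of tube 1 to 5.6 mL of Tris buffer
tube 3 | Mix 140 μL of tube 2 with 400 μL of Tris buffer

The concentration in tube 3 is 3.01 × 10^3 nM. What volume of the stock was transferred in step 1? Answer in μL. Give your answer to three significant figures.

Step 1: v brought to 450 μL → factor = 450 μL/v
Step 2: 90 μL + 5.6 mL = 5690 μL total → factor 5690/90 = 63.222
Step 3: 140 μL + 400 μL = 540 μL total → factor 540/140 = 3.8571
Product of known-step factors = 243.86
Overall factor = 1.50 mM / (3.01 × 10^3 nM) = 498.34
Step-1 factor = 498.34 / 243.86 = 2.0436
v = 450 μL / 2.0436 = 220 μL

220 μL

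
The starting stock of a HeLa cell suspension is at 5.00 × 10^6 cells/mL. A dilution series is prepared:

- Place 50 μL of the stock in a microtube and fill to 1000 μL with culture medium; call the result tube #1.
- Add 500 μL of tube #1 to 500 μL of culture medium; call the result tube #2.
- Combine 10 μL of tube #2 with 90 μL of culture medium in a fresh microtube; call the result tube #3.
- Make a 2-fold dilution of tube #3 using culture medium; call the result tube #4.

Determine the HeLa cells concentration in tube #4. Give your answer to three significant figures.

6.25 × 10^3 cells/mL

Step 1: 50 μL brought to 1000 μL → factor 1000/50 = 20
Step 2: 500 μL + 500 μL = 1000 μL total → factor 1000/500 = 2
Step 3: 10 μL + 90 μL = 100 μL total → factor 100/10 = 10
Step 4: 2-fold → factor 2
Overall dilution factor = 20 × 2 × 10 × 2 = 800
Final = 5.00 × 10^6 cells/mL / 800 = 6.25 × 10^3 cells/mL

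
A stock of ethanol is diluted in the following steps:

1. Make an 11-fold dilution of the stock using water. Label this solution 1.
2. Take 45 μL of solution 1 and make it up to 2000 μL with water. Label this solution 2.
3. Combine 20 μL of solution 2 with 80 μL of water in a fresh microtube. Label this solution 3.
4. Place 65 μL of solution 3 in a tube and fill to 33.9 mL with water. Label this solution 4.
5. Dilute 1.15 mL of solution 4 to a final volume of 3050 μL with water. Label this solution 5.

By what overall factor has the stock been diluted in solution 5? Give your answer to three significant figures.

3.38 × 10^6

Step 1: 11-fold → factor 11
Step 2: 45 μL brought to 2000 μL → factor 2000/45 = 44.444
Step 3: 20 μL + 80 μL = 100 μL total → factor 100/20 = 5
Step 4: 65 μL brought to 33.9 mL → factor 33900/65 = 521.54
Step 5: 1.15 mL brought to 3050 μL → factor 3.05/1.15 = 2.6522
Overall dilution factor = 11 × 44.444 × 5 × 521.54 × 2.6522 = 3.3812 × 10^6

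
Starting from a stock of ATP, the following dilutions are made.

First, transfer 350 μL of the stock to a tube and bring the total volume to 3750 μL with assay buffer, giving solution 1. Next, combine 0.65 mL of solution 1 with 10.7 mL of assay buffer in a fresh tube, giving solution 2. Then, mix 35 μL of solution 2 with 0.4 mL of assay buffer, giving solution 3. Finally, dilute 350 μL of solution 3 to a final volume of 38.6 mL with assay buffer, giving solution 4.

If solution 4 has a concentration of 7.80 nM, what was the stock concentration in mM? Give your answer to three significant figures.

Step 1: 350 μL brought to 3750 μL → factor 3750/350 = 10.714
Step 2: 0.65 mL + 10.7 mL = 11.35 mL total → factor 11.35/0.65 = 17.462
Step 3: 35 μL + 0.4 mL = 435 μL total → factor 435/35 = 12.429
Step 4: 350 μL brought to 38.6 mL → factor 38600/350 = 110.29
Overall dilution factor = 10.714 × 17.462 × 12.429 × 110.29 = 2.5644 × 10^5
Stock = 7.80 nM × 2.5644 × 10^5 = 2.000 × 10^6 nM = 2.00 mM

2.00 mM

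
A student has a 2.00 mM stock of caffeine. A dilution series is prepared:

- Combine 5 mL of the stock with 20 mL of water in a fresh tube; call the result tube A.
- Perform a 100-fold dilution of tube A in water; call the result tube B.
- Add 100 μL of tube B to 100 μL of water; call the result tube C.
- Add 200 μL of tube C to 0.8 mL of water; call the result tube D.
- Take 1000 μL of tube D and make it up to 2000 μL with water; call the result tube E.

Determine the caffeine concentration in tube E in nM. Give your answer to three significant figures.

Step 1: 5 mL + 20 mL = 25 mL total → factor 25/5 = 5
Step 2: 100-fold → factor 100
Step 3: 100 μL + 100 μL = 200 μL total → factor 200/100 = 2
Step 4: 200 μL + 0.8 mL = 1000 μL total → factor 1000/200 = 5
Step 5: 1000 μL brought to 2000 μL → factor 2000/1000 = 2
Overall dilution factor = 5 × 100 × 2 × 5 × 2 = 10000
Final = 2.00 mM / 10000 = 0.0002000 mM = 200 nM

200 nM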